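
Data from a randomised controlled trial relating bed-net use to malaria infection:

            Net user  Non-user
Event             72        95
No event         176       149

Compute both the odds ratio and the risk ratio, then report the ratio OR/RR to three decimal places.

0.860

Reading the table with exposure as columns: a = 72 (Net user, case), b = 176 (Net user, non-case), c = 95 (Non-user, case), d = 149.
OR = (72·149)/(176·95) = 10728/16720 = 0.64163
Risk in exposed = 72/248 = 0.29032; risk in unexposed = 95/244 = 0.38934; RR = 0.74567
OR/RR = 0.64163 / 0.74567 = 0.86047
The outcome is not rare, so the OR lies further from 1 than the RR.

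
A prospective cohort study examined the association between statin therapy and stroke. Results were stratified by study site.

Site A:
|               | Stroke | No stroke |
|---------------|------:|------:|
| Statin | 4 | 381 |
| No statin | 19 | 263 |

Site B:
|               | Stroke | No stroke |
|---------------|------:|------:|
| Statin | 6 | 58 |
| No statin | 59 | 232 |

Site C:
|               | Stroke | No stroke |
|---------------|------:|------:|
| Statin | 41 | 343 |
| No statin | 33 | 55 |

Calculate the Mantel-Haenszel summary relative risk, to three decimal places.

RR_MH = Σ(aᵢ·n₀ᵢ/nᵢ) / Σ(cᵢ·n₁ᵢ/nᵢ), with n₁ᵢ = aᵢ+bᵢ (exposed), n₀ᵢ = cᵢ+dᵢ (unexposed), nᵢ = n₁ᵢ+n₀ᵢ.
Stratum 1 (Site A): n₁ = 385, n₀ = 282, n = 667; a·n₀/n = 4·282/667 = 1.6912; c·n₁/n = 19·385/667 = 10.9670
Stratum 2 (Site B): n₁ = 64, n₀ = 291, n = 355; a·n₀/n = 6·291/355 = 4.9183; c·n₁/n = 59·64/355 = 10.6366
Stratum 3 (Site C): n₁ = 384, n₀ = 88, n = 472; a·n₀/n = 41·88/472 = 7.6441; c·n₁/n = 33·384/472 = 26.8475
RR_MH = (1.6912 + 4.9183 + 7.6441) / (10.9670 + 10.6366 + 26.8475) = 14.2535 / 48.4511 = 0.29418

0.294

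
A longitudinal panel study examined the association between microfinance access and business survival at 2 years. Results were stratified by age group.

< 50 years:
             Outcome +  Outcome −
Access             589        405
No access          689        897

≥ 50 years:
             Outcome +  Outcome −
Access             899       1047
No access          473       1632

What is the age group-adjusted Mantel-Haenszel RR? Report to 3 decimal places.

1.683

RR_MH = Σ(aᵢ·n₀ᵢ/nᵢ) / Σ(cᵢ·n₁ᵢ/nᵢ), with n₁ᵢ = aᵢ+bᵢ (exposed), n₀ᵢ = cᵢ+dᵢ (unexposed), nᵢ = n₁ᵢ+n₀ᵢ.
Stratum 1 (< 50 years): n₁ = 994, n₀ = 1586, n = 2580; a·n₀/n = 589·1586/2580 = 362.0752; c·n₁/n = 689·994/2580 = 265.4519
Stratum 2 (≥ 50 years): n₁ = 1946, n₀ = 2105, n = 4051; a·n₀/n = 899·2105/4051 = 467.1427; c·n₁/n = 473·1946/4051 = 227.2175
RR_MH = (362.0752 + 467.1427) / (265.4519 + 227.2175) = 829.2179 / 492.6694 = 1.68311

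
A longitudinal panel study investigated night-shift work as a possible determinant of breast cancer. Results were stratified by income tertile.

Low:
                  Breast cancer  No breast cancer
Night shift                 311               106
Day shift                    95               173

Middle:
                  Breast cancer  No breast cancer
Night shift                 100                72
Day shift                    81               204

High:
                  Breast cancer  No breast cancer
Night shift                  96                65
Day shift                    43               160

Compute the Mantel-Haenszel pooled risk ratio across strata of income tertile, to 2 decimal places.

RR_MH = Σ(aᵢ·n₀ᵢ/nᵢ) / Σ(cᵢ·n₁ᵢ/nᵢ), with n₁ᵢ = aᵢ+bᵢ (exposed), n₀ᵢ = cᵢ+dᵢ (unexposed), nᵢ = n₁ᵢ+n₀ᵢ.
Stratum 1 (Low): n₁ = 417, n₀ = 268, n = 685; a·n₀/n = 311·268/685 = 121.6759; c·n₁/n = 95·417/685 = 57.8321
Stratum 2 (Middle): n₁ = 172, n₀ = 285, n = 457; a·n₀/n = 100·285/457 = 62.3632; c·n₁/n = 81·172/457 = 30.4858
Stratum 3 (High): n₁ = 161, n₀ = 203, n = 364; a·n₀/n = 96·203/364 = 53.5385; c·n₁/n = 43·161/364 = 19.0192
RR_MH = (121.6759 + 62.3632 + 53.5385) / (57.8321 + 30.4858 + 19.0192) = 237.5776 / 107.3371 = 2.21338

2.21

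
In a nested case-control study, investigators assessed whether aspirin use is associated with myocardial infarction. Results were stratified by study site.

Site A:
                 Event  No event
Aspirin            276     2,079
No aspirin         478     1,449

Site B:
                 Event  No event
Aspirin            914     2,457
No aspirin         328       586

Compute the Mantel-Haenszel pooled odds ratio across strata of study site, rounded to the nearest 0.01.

OR_MH = Σ(aᵢdᵢ/nᵢ) / Σ(bᵢcᵢ/nᵢ), where nᵢ is the stratum total.
Stratum 1 (Site A): n = 4282; a·d/n = 276·1449/4282 = 93.3965; b·c/n = 2079·478/4282 = 232.0789
Stratum 2 (Site B): n = 4285; a·d/n = 914·586/4285 = 124.9951; b·c/n = 2457·328/4285 = 188.0737
OR_MH = (93.3965 + 124.9951) / (232.0789 + 188.0737) = 218.3916 / 420.1527 = 0.51979

0.52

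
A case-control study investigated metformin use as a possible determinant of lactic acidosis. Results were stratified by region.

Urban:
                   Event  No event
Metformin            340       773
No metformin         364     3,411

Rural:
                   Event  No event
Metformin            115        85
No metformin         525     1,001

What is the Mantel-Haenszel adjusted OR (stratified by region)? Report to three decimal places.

OR_MH = Σ(aᵢdᵢ/nᵢ) / Σ(bᵢcᵢ/nᵢ), where nᵢ is the stratum total.
Stratum 1 (Urban): n = 4888; a·d/n = 340·3411/4888 = 237.2627; b·c/n = 773·364/4888 = 57.5638
Stratum 2 (Rural): n = 1726; a·d/n = 115·1001/1726 = 66.6947; b·c/n = 85·525/1726 = 25.8546
OR_MH = (237.2627 + 66.6947) / (57.5638 + 25.8546) = 303.9574 / 83.4184 = 3.64377

3.644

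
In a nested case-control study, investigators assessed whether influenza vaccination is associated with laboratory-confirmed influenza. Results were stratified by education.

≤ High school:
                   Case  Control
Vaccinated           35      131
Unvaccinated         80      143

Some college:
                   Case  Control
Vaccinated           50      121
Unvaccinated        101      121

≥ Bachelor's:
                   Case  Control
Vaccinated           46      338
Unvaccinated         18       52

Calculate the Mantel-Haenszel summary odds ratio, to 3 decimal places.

OR_MH = Σ(aᵢdᵢ/nᵢ) / Σ(bᵢcᵢ/nᵢ), where nᵢ is the stratum total.
Stratum 1 (≤ High school): n = 389; a·d/n = 35·143/389 = 12.8663; b·c/n = 131·80/389 = 26.9409
Stratum 2 (Some college): n = 393; a·d/n = 50·121/393 = 15.3944; b·c/n = 121·101/393 = 31.0967
Stratum 3 (≥ Bachelor's): n = 454; a·d/n = 46·52/454 = 5.2687; b·c/n = 338·18/454 = 13.4009
OR_MH = (12.8663 + 15.3944 + 5.2687) / (26.9409 + 31.0967 + 13.4009) = 33.5294 / 71.4384 = 0.46935

0.469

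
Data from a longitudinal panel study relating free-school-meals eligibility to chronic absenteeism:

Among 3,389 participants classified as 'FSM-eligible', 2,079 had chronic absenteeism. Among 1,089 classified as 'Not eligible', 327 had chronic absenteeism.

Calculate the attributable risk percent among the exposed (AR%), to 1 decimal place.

From the description: a = 2079, b = 1310, c = 327, d = 762.
Risk in exposed = 2079/3389 = 0.61346; risk in unexposed = 327/1089 = 0.30028.
RR = 0.61346/0.30028 = 2.04297
AR% = (RR − 1)/RR × 100 = (2.04297 − 1)/2.04297 × 100 = 51.0518%

51.1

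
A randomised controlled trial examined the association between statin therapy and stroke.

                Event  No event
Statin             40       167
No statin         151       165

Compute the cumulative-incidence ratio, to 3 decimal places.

Cells: a = 40, b = 167, c = 151, d = 165.
Risk in exposed = 40/207 = 0.19324; risk in unexposed = 151/316 = 0.47785.
RR = 0.19324 / 0.47785 = 0.40439
The risk is 60% lower among the exposed than among the unexposed.

0.404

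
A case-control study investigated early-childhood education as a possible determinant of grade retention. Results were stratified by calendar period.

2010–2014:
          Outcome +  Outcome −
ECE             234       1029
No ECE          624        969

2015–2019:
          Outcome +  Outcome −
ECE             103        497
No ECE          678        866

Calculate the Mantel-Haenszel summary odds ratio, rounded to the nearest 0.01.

0.32

OR_MH = Σ(aᵢdᵢ/nᵢ) / Σ(bᵢcᵢ/nᵢ), where nᵢ is the stratum total.
Stratum 1 (2010–2014): n = 2856; a·d/n = 234·969/2856 = 79.3929; b·c/n = 1029·624/2856 = 224.8235
Stratum 2 (2015–2019): n = 2144; a·d/n = 103·866/2144 = 41.6035; b·c/n = 497·678/2144 = 157.1670
OR_MH = (79.3929 + 41.6035) / (224.8235 + 157.1670) = 120.9964 / 381.9905 = 0.31675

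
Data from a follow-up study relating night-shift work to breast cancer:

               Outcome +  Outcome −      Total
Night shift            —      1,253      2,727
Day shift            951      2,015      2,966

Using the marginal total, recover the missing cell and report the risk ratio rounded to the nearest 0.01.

1.69

The missing cell is in the exposed row: 2727 − 1253 = 1474.
So a = 1474, b = 1253, c = 951, d = 2015.
RR = [a/(a+b)] / [c/(c+d)] = (1474/2727) / (951/2966) = 0.54052/0.32063 = 1.68579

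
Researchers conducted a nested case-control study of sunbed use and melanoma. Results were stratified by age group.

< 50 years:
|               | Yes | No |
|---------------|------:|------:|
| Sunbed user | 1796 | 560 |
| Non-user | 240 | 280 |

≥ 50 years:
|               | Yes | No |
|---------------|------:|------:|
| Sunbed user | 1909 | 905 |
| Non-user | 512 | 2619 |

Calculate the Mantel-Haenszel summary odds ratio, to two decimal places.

OR_MH = Σ(aᵢdᵢ/nᵢ) / Σ(bᵢcᵢ/nᵢ), where nᵢ is the stratum total.
Stratum 1 (< 50 years): n = 2876; a·d/n = 1796·280/2876 = 174.8540; b·c/n = 560·240/2876 = 46.7316
Stratum 2 (≥ 50 years): n = 5945; a·d/n = 1909·2619/5945 = 840.9876; b·c/n = 905·512/5945 = 77.9411
OR_MH = (174.8540 + 840.9876) / (46.7316 + 77.9411) = 1015.8415 / 124.6727 = 8.14807

8.15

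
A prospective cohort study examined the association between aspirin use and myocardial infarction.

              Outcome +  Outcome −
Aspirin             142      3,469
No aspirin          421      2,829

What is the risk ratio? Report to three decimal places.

Cells: a = 142, b = 3469, c = 421, d = 2829.
Risk in exposed = 142/3611 = 0.03932; risk in unexposed = 421/3250 = 0.12954.
RR = 0.03932 / 0.12954 = 0.30357
The risk is 70% lower among the exposed than among the unexposed.

0.304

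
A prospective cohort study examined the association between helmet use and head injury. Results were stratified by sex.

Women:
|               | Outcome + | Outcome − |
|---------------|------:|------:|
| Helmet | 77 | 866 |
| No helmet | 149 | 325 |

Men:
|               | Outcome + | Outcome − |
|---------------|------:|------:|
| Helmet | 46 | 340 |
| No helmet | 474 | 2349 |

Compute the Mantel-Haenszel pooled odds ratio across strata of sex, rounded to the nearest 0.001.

OR_MH = Σ(aᵢdᵢ/nᵢ) / Σ(bᵢcᵢ/nᵢ), where nᵢ is the stratum total.
Stratum 1 (Women): n = 1417; a·d/n = 77·325/1417 = 17.6606; b·c/n = 866·149/1417 = 91.0614
Stratum 2 (Men): n = 3209; a·d/n = 46·2349/3209 = 33.6722; b·c/n = 340·474/3209 = 50.2213
OR_MH = (17.6606 + 33.6722) / (91.0614 + 50.2213) = 51.3327 / 141.2827 = 0.36333

0.363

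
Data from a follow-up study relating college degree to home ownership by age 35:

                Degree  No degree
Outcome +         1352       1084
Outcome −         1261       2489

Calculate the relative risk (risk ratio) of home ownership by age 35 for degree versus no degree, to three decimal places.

Reading the table with exposure as columns: a = 1352 (Degree, case), b = 1261 (Degree, non-case), c = 1084 (No degree, case), d = 2489.
Risk in exposed = 1352/2613 = 0.51741; risk in unexposed = 1084/3573 = 0.30339.
RR = 0.51741 / 0.30339 = 1.70546
The risk among the exposed is 1.71 times that among the unexposed.

1.705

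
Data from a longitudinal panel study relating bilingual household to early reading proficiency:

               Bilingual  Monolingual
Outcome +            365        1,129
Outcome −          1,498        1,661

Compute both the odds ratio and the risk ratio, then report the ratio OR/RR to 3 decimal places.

Reading the table with exposure as columns: a = 365 (Bilingual, case), b = 1498 (Bilingual, non-case), c = 1129 (Monolingual, case), d = 1661.
OR = (365·1661)/(1498·1129) = 606265/1691242 = 0.35847
Risk in exposed = 365/1863 = 0.19592; risk in unexposed = 1129/2790 = 0.40466; RR = 0.48416
OR/RR = 0.35847 / 0.48416 = 0.74040
The outcome is not rare, so the OR lies further from 1 than the RR.

0.740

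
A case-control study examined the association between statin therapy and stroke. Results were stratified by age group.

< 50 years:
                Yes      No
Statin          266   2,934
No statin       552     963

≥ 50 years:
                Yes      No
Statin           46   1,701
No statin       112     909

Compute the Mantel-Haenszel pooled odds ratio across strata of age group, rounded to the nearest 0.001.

0.168

OR_MH = Σ(aᵢdᵢ/nᵢ) / Σ(bᵢcᵢ/nᵢ), where nᵢ is the stratum total.
Stratum 1 (< 50 years): n = 4715; a·d/n = 266·963/4715 = 54.3283; b·c/n = 2934·552/4715 = 343.4927
Stratum 2 (≥ 50 years): n = 2768; a·d/n = 46·909/2768 = 15.1062; b·c/n = 1701·112/2768 = 68.8266
OR_MH = (54.3283 + 15.1062) / (343.4927 + 68.8266) = 69.4345 / 412.3193 = 0.16840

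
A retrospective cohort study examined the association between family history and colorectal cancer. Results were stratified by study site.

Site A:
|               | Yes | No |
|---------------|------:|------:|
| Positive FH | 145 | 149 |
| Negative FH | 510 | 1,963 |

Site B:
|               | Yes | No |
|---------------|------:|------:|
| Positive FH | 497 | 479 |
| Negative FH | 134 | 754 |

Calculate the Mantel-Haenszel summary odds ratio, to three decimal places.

OR_MH = Σ(aᵢdᵢ/nᵢ) / Σ(bᵢcᵢ/nᵢ), where nᵢ is the stratum total.
Stratum 1 (Site A): n = 2767; a·d/n = 145·1963/2767 = 102.8677; b·c/n = 149·510/2767 = 27.4630
Stratum 2 (Site B): n = 1864; a·d/n = 497·754/1864 = 201.0397; b·c/n = 479·134/1864 = 34.4345
OR_MH = (102.8677 + 201.0397) / (27.4630 + 34.4345) = 303.9074 / 61.8975 = 4.90985

4.910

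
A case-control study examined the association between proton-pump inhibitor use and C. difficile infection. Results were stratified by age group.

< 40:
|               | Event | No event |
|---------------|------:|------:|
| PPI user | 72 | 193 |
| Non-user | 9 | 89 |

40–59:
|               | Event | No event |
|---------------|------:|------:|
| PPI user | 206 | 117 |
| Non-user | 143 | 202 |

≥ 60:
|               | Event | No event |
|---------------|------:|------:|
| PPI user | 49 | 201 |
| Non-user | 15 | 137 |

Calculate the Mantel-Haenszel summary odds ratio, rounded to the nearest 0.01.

2.59

OR_MH = Σ(aᵢdᵢ/nᵢ) / Σ(bᵢcᵢ/nᵢ), where nᵢ is the stratum total.
Stratum 1 (< 40): n = 363; a·d/n = 72·89/363 = 17.6529; b·c/n = 193·9/363 = 4.7851
Stratum 2 (40–59): n = 668; a·d/n = 206·202/668 = 62.2934; b·c/n = 117·143/668 = 25.0464
Stratum 3 (≥ 60): n = 402; a·d/n = 49·137/402 = 16.6990; b·c/n = 201·15/402 = 7.5000
OR_MH = (17.6529 + 62.2934 + 16.6990) / (4.7851 + 25.0464 + 7.5000) = 96.6453 / 37.3315 = 2.58884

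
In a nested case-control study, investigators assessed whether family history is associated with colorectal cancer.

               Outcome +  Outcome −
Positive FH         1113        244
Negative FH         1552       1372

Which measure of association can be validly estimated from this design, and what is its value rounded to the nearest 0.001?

4.032

Cells: a = 1113, b = 244, c = 1552, d = 1372.
This is a nested case-control study: participants were sampled on outcome status, so risks in the source population cannot be estimated directly — relative risk is not valid here. The odds ratio is the appropriate measure.
OR = (a·d)/(b·c) = (1113 × 1372) / (244 × 1552) = 1527036 / 378688 = 4.03244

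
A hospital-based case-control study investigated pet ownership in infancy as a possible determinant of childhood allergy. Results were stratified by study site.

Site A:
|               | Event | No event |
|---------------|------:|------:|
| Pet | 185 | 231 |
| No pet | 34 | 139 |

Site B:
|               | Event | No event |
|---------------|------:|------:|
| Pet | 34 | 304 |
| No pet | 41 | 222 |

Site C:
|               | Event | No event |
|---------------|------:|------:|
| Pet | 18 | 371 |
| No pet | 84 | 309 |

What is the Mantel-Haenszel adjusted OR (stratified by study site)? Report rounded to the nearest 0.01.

OR_MH = Σ(aᵢdᵢ/nᵢ) / Σ(bᵢcᵢ/nᵢ), where nᵢ is the stratum total.
Stratum 1 (Site A): n = 589; a·d/n = 185·139/589 = 43.6587; b·c/n = 231·34/589 = 13.3345
Stratum 2 (Site B): n = 601; a·d/n = 34·222/601 = 12.5591; b·c/n = 304·41/601 = 20.7388
Stratum 3 (Site C): n = 782; a·d/n = 18·309/782 = 7.1125; b·c/n = 371·84/782 = 39.8517
OR_MH = (43.6587 + 12.5591 + 7.1125) / (13.3345 + 20.7388 + 39.8517) = 63.3303 / 73.9249 = 0.85668

0.86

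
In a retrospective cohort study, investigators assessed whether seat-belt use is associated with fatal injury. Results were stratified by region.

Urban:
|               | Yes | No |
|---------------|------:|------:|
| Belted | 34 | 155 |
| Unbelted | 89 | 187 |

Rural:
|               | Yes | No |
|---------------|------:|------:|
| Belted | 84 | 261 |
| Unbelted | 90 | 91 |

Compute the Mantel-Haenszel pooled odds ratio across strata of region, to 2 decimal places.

0.38

OR_MH = Σ(aᵢdᵢ/nᵢ) / Σ(bᵢcᵢ/nᵢ), where nᵢ is the stratum total.
Stratum 1 (Urban): n = 465; a·d/n = 34·187/465 = 13.6731; b·c/n = 155·89/465 = 29.6667
Stratum 2 (Rural): n = 526; a·d/n = 84·91/526 = 14.5323; b·c/n = 261·90/526 = 44.6578
OR_MH = (13.6731 + 14.5323) / (29.6667 + 44.6578) = 28.2054 / 74.3245 = 0.37949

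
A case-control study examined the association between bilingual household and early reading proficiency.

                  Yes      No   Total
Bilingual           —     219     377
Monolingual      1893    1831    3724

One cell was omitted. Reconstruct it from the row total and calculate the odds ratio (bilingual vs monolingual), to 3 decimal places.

0.698

The missing cell is in the exposed row: 377 − 219 = 158.
So a = 158, b = 219, c = 1893, d = 1831.
OR = (a·d)/(b·c) = (158 × 1831) / (219 × 1893) = 289298 / 414567 = 0.69783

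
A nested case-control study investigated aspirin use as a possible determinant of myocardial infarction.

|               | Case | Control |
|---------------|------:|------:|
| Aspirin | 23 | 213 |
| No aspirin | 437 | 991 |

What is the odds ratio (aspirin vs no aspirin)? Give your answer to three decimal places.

0.245

Cells: a = 23, b = 213, c = 437, d = 991.
OR = (a·d)/(b·c) = (23 × 991) / (213 × 437) = 22793 / 93081 = 0.24487
Exposure is associated with lower odds of myocardial infarction (OR = 0.24 < 1).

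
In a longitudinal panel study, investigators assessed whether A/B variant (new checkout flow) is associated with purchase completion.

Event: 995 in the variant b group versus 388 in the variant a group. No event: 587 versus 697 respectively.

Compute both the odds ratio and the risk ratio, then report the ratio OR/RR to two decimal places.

From the description: a = 995, b = 587, c = 388, d = 697.
OR = (995·697)/(587·388) = 693515/227756 = 3.04499
Risk in exposed = 995/1582 = 0.62895; risk in unexposed = 388/1085 = 0.35760; RR = 1.75879
OR/RR = 3.04499 / 1.75879 = 1.73130
The outcome is not rare, so the OR lies further from 1 than the RR.

1.73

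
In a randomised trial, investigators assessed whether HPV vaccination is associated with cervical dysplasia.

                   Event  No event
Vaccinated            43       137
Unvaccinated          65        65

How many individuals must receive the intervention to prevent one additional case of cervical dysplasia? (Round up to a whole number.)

Risk in treated group = 43/180 = 0.23889; risk in control = 65/130 = 0.50000.
Absolute risk reduction = 0.50000 − 0.23889 = 0.26111
NNT = 1 / ARR = 1 / 0.26111 = 3.830 → round up → 4

4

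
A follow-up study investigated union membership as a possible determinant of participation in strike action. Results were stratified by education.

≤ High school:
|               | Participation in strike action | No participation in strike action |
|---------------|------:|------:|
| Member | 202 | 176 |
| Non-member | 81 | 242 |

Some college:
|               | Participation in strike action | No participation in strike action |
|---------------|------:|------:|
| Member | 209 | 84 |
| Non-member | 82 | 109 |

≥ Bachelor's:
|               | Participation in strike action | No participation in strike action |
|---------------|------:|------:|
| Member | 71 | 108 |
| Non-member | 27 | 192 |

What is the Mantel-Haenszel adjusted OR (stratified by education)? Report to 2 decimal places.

3.61

OR_MH = Σ(aᵢdᵢ/nᵢ) / Σ(bᵢcᵢ/nᵢ), where nᵢ is the stratum total.
Stratum 1 (≤ High school): n = 701; a·d/n = 202·242/701 = 69.7347; b·c/n = 176·81/701 = 20.3367
Stratum 2 (Some college): n = 484; a·d/n = 209·109/484 = 47.0682; b·c/n = 84·82/484 = 14.2314
Stratum 3 (≥ Bachelor's): n = 398; a·d/n = 71·192/398 = 34.2513; b·c/n = 108·27/398 = 7.3266
OR_MH = (69.7347 + 47.0682 + 34.2513) / (20.3367 + 14.2314 + 7.3266) = 151.0541 / 41.8947 = 3.60557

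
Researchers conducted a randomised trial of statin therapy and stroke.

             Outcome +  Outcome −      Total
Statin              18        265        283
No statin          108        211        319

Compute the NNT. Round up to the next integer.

4

Risk in treated group = 18/283 = 0.06360; risk in control = 108/319 = 0.33856.
Absolute risk reduction = 0.33856 − 0.06360 = 0.27495
NNT = 1 / ARR = 1 / 0.27495 = 3.637 → round up → 4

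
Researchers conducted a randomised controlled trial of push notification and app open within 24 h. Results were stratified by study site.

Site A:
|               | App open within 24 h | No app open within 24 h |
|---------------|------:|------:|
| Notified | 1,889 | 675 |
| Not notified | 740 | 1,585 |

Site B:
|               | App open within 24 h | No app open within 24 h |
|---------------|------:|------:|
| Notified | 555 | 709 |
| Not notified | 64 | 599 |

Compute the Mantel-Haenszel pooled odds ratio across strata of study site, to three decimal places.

OR_MH = Σ(aᵢdᵢ/nᵢ) / Σ(bᵢcᵢ/nᵢ), where nᵢ is the stratum total.
Stratum 1 (Site A): n = 4889; a·d/n = 1889·1585/4889 = 612.4085; b·c/n = 675·740/4889 = 102.1681
Stratum 2 (Site B): n = 1927; a·d/n = 555·599/1927 = 172.5195; b·c/n = 709·64/1927 = 23.5475
OR_MH = (612.4085 + 172.5195) / (102.1681 + 23.5475) = 784.9279 / 125.7156 = 6.24368

6.244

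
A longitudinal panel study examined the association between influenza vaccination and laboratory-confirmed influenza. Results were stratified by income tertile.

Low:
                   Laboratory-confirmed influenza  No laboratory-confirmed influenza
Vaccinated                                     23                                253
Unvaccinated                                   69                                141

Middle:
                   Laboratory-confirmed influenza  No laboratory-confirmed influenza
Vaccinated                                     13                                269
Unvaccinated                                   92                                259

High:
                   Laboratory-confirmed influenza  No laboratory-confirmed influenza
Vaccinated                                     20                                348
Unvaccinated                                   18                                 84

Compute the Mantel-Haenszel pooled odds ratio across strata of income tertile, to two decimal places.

0.18

OR_MH = Σ(aᵢdᵢ/nᵢ) / Σ(bᵢcᵢ/nᵢ), where nᵢ is the stratum total.
Stratum 1 (Low): n = 486; a·d/n = 23·141/486 = 6.6728; b·c/n = 253·69/486 = 35.9198
Stratum 2 (Middle): n = 633; a·d/n = 13·259/633 = 5.3191; b·c/n = 269·92/633 = 39.0964
Stratum 3 (High): n = 470; a·d/n = 20·84/470 = 3.5745; b·c/n = 348·18/470 = 13.3277
OR_MH = (6.6728 + 5.3191 + 3.5745) / (35.9198 + 39.0964 + 13.3277) = 15.5664 / 88.3438 = 0.17620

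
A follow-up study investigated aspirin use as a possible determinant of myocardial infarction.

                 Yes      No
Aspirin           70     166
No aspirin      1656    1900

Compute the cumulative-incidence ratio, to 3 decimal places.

0.637

Cells: a = 70, b = 166, c = 1656, d = 1900.
Risk in exposed = 70/236 = 0.29661; risk in unexposed = 1656/3556 = 0.46569.
RR = 0.29661 / 0.46569 = 0.63692
The risk is 36% lower among the exposed than among the unexposed.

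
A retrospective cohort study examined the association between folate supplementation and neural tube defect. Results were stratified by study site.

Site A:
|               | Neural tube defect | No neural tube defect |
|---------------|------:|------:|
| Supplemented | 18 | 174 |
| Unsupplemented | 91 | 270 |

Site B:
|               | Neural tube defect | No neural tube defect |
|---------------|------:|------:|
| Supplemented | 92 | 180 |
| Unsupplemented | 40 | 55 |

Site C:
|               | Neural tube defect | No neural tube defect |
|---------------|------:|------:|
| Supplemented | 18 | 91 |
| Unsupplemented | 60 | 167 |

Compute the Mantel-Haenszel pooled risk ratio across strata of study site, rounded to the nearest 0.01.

RR_MH = Σ(aᵢ·n₀ᵢ/nᵢ) / Σ(cᵢ·n₁ᵢ/nᵢ), with n₁ᵢ = aᵢ+bᵢ (exposed), n₀ᵢ = cᵢ+dᵢ (unexposed), nᵢ = n₁ᵢ+n₀ᵢ.
Stratum 1 (Site A): n₁ = 192, n₀ = 361, n = 553; a·n₀/n = 18·361/553 = 11.7505; c·n₁/n = 91·192/553 = 31.5949
Stratum 2 (Site B): n₁ = 272, n₀ = 95, n = 367; a·n₀/n = 92·95/367 = 23.8147; c·n₁/n = 40·272/367 = 29.6458
Stratum 3 (Site C): n₁ = 109, n₀ = 227, n = 336; a·n₀/n = 18·227/336 = 12.1607; c·n₁/n = 60·109/336 = 19.4643
RR_MH = (11.7505 + 23.8147 + 12.1607) / (31.5949 + 29.6458 + 19.4643) = 47.7259 / 80.7050 = 0.59136

0.59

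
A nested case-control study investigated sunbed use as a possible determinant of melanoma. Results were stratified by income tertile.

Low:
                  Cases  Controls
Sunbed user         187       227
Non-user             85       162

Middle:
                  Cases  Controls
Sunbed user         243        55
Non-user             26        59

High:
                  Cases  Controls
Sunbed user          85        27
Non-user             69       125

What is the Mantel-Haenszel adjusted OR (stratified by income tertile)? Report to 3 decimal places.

3.024

OR_MH = Σ(aᵢdᵢ/nᵢ) / Σ(bᵢcᵢ/nᵢ), where nᵢ is the stratum total.
Stratum 1 (Low): n = 661; a·d/n = 187·162/661 = 45.8306; b·c/n = 227·85/661 = 29.1906
Stratum 2 (Middle): n = 383; a·d/n = 243·59/383 = 37.4334; b·c/n = 55·26/383 = 3.7337
Stratum 3 (High): n = 306; a·d/n = 85·125/306 = 34.7222; b·c/n = 27·69/306 = 6.0882
OR_MH = (45.8306 + 37.4334 + 34.7222) / (29.1906 + 3.7337 + 6.0882) = 117.9862 / 39.0125 = 3.02432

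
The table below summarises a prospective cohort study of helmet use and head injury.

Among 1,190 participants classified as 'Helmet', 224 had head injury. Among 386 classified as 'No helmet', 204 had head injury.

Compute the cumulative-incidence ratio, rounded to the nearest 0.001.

From the description: a = 224, b = 966, c = 204, d = 182.
Risk in exposed = 224/1190 = 0.18824; risk in unexposed = 204/386 = 0.52850.
RR = 0.18824 / 0.52850 = 0.35617
The risk is 64% lower among the exposed than among the unexposed.

0.356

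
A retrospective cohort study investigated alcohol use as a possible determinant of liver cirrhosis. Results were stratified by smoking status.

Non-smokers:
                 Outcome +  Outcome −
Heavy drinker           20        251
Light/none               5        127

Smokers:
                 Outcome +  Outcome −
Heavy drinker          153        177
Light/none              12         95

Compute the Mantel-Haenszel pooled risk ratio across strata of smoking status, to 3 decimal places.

RR_MH = Σ(aᵢ·n₀ᵢ/nᵢ) / Σ(cᵢ·n₁ᵢ/nᵢ), with n₁ᵢ = aᵢ+bᵢ (exposed), n₀ᵢ = cᵢ+dᵢ (unexposed), nᵢ = n₁ᵢ+n₀ᵢ.
Stratum 1 (Non-smokers): n₁ = 271, n₀ = 132, n = 403; a·n₀/n = 20·132/403 = 6.5509; c·n₁/n = 5·271/403 = 3.3623
Stratum 2 (Smokers): n₁ = 330, n₀ = 107, n = 437; a·n₀/n = 153·107/437 = 37.4622; c·n₁/n = 12·330/437 = 9.0618
RR_MH = (6.5509 + 37.4622) / (3.3623 + 9.0618) = 44.0131 / 12.4241 = 3.54257

3.543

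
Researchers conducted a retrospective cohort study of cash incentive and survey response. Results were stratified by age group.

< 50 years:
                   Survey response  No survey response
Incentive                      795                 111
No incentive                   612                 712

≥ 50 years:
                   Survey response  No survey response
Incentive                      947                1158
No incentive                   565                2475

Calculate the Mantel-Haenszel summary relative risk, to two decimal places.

RR_MH = Σ(aᵢ·n₀ᵢ/nᵢ) / Σ(cᵢ·n₁ᵢ/nᵢ), with n₁ᵢ = aᵢ+bᵢ (exposed), n₀ᵢ = cᵢ+dᵢ (unexposed), nᵢ = n₁ᵢ+n₀ᵢ.
Stratum 1 (< 50 years): n₁ = 906, n₀ = 1324, n = 2230; a·n₀/n = 795·1324/2230 = 472.0090; c·n₁/n = 612·906/2230 = 248.6422
Stratum 2 (≥ 50 years): n₁ = 2105, n₀ = 3040, n = 5145; a·n₀/n = 947·3040/5145 = 559.5491; c·n₁/n = 565·2105/5145 = 231.1613
RR_MH = (472.0090 + 559.5491) / (248.6422 + 231.1613) = 1031.5580 / 479.8035 = 2.14996

2.15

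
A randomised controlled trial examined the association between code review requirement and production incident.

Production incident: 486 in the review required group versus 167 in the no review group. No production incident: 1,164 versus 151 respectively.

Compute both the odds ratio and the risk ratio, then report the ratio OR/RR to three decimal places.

0.673

From the description: a = 486, b = 1164, c = 167, d = 151.
OR = (486·151)/(1164·167) = 73386/194388 = 0.37752
Risk in exposed = 486/1650 = 0.29455; risk in unexposed = 167/318 = 0.52516; RR = 0.56087
OR/RR = 0.37752 / 0.56087 = 0.67310
The outcome is not rare, so the OR lies further from 1 than the RR.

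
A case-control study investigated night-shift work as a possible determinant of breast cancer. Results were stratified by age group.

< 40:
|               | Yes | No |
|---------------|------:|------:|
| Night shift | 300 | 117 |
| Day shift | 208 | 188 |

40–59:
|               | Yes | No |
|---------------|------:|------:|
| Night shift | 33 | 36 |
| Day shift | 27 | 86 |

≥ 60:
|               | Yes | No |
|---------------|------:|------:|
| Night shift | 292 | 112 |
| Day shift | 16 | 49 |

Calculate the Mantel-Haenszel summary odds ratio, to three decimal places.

OR_MH = Σ(aᵢdᵢ/nᵢ) / Σ(bᵢcᵢ/nᵢ), where nᵢ is the stratum total.
Stratum 1 (< 40): n = 813; a·d/n = 300·188/813 = 69.3727; b·c/n = 117·208/813 = 29.9336
Stratum 2 (40–59): n = 182; a·d/n = 33·86/182 = 15.5934; b·c/n = 36·27/182 = 5.3407
Stratum 3 (≥ 60): n = 469; a·d/n = 292·49/469 = 30.5075; b·c/n = 112·16/469 = 3.8209
OR_MH = (69.3727 + 15.5934 + 30.5075) / (29.9336 + 5.3407 + 3.8209) = 115.4736 / 39.0951 = 2.95366

2.954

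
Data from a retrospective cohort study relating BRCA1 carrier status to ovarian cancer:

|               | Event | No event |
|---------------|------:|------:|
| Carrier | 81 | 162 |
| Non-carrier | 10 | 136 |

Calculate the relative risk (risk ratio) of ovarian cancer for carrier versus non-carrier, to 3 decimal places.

4.867

Cells: a = 81, b = 162, c = 10, d = 136.
Risk in exposed = 81/243 = 0.33333; risk in unexposed = 10/146 = 0.06849.
RR = 0.33333 / 0.06849 = 4.86667
The risk among the exposed is 4.87 times that among the unexposed.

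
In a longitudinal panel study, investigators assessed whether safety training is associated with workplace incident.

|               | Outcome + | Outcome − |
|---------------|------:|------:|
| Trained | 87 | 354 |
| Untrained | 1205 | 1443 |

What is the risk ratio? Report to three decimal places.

0.434

Cells: a = 87, b = 354, c = 1205, d = 1443.
Risk in exposed = 87/441 = 0.19728; risk in unexposed = 1205/2648 = 0.45506.
RR = 0.19728 / 0.45506 = 0.43352
The risk is 57% lower among the exposed than among the unexposed.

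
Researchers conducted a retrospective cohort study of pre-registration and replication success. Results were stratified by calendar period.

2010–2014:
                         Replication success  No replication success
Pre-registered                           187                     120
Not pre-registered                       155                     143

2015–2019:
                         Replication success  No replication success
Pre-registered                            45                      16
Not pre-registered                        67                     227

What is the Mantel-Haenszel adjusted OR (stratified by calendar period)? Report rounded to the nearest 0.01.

OR_MH = Σ(aᵢdᵢ/nᵢ) / Σ(bᵢcᵢ/nᵢ), where nᵢ is the stratum total.
Stratum 1 (2010–2014): n = 605; a·d/n = 187·143/605 = 44.2000; b·c/n = 120·155/605 = 30.7438
Stratum 2 (2015–2019): n = 355; a·d/n = 45·227/355 = 28.7746; b·c/n = 16·67/355 = 3.0197
OR_MH = (44.2000 + 28.7746) / (30.7438 + 3.0197) = 72.9746 / 33.7635 = 2.16135

2.16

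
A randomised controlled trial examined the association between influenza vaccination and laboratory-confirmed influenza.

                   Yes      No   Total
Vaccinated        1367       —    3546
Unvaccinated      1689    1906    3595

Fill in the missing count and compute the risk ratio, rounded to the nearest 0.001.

The missing cell is in the exposed row: 3546 − 1367 = 2179.
So a = 1367, b = 2179, c = 1689, d = 1906.
RR = [a/(a+b)] / [c/(c+d)] = (1367/3546) / (1689/3595) = 0.38550/0.46982 = 0.82054

0.821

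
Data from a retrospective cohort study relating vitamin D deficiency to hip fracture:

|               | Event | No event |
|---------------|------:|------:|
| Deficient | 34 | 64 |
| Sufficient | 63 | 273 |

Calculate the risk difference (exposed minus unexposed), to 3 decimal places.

Cells: a = 34, b = 64, c = 63, d = 273.
Risk in exposed = 34/98 = 0.346939; risk in unexposed = 63/336 = 0.187500.
Risk difference = 0.346939 − 0.187500 = 0.159439

0.159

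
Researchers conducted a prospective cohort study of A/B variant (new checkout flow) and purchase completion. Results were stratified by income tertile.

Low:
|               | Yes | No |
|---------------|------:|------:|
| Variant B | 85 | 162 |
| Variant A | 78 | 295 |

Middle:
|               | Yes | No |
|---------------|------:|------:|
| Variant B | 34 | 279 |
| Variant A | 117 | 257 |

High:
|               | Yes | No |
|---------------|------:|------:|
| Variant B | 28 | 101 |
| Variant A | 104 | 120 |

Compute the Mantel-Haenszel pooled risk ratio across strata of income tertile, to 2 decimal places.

RR_MH = Σ(aᵢ·n₀ᵢ/nᵢ) / Σ(cᵢ·n₁ᵢ/nᵢ), with n₁ᵢ = aᵢ+bᵢ (exposed), n₀ᵢ = cᵢ+dᵢ (unexposed), nᵢ = n₁ᵢ+n₀ᵢ.
Stratum 1 (Low): n₁ = 247, n₀ = 373, n = 620; a·n₀/n = 85·373/620 = 51.1371; c·n₁/n = 78·247/620 = 31.0742
Stratum 2 (Middle): n₁ = 313, n₀ = 374, n = 687; a·n₀/n = 34·374/687 = 18.5095; c·n₁/n = 117·313/687 = 53.3057
Stratum 3 (High): n₁ = 129, n₀ = 224, n = 353; a·n₀/n = 28·224/353 = 17.7677; c·n₁/n = 104·129/353 = 38.0057
RR_MH = (51.1371 + 18.5095 + 17.7677) / (31.0742 + 53.3057 + 38.0057) = 87.4143 / 122.3855 = 0.71425

0.71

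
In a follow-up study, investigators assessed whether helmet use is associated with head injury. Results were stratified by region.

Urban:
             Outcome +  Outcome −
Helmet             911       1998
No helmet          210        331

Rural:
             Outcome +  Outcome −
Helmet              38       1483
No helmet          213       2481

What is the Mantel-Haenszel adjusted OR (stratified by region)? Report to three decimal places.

OR_MH = Σ(aᵢdᵢ/nᵢ) / Σ(bᵢcᵢ/nᵢ), where nᵢ is the stratum total.
Stratum 1 (Urban): n = 3450; a·d/n = 911·331/3450 = 87.4032; b·c/n = 1998·210/3450 = 121.6174
Stratum 2 (Rural): n = 4215; a·d/n = 38·2481/4215 = 22.3673; b·c/n = 1483·213/4215 = 74.9416
OR_MH = (87.4032 + 22.3673) / (121.6174 + 74.9416) = 109.7704 / 196.5590 = 0.55846

0.558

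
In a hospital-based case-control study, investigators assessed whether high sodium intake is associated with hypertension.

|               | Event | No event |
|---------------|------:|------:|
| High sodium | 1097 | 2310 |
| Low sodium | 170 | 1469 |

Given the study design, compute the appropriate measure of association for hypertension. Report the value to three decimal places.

Cells: a = 1097, b = 2310, c = 170, d = 1469.
This is a hospital-based case-control study: participants were sampled on outcome status, so risks in the source population cannot be estimated directly — relative risk is not valid here. The odds ratio is the appropriate measure.
OR = (a·d)/(b·c) = (1097 × 1469) / (2310 × 170) = 1611493 / 392700 = 4.10362

4.104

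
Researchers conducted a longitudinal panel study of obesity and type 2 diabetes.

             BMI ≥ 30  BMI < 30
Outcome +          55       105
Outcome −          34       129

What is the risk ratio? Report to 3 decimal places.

1.377

Reading the table with exposure as columns: a = 55 (BMI ≥ 30, case), b = 34 (BMI ≥ 30, non-case), c = 105 (BMI < 30, case), d = 129.
Risk in exposed = 55/89 = 0.61798; risk in unexposed = 105/234 = 0.44872.
RR = 0.61798 / 0.44872 = 1.37721
The risk among the exposed is 1.38 times that among the unexposed.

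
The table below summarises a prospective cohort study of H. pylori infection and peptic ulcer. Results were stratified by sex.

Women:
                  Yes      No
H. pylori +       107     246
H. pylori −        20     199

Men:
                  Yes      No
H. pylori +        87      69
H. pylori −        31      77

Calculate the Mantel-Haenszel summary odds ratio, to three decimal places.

OR_MH = Σ(aᵢdᵢ/nᵢ) / Σ(bᵢcᵢ/nᵢ), where nᵢ is the stratum total.
Stratum 1 (Women): n = 572; a·d/n = 107·199/572 = 37.2255; b·c/n = 246·20/572 = 8.6014
Stratum 2 (Men): n = 264; a·d/n = 87·77/264 = 25.3750; b·c/n = 69·31/264 = 8.1023
OR_MH = (37.2255 + 25.3750) / (8.6014 + 8.1023) = 62.6005 / 16.7037 = 3.74771

3.748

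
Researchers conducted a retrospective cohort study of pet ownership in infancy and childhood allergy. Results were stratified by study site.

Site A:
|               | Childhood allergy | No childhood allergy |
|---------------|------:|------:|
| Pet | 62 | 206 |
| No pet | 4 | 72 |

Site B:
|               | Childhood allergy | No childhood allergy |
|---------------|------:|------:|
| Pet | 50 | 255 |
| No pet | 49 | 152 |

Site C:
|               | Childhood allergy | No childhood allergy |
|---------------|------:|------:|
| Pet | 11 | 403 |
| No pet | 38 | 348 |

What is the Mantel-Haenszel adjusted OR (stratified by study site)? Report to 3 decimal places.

0.709

OR_MH = Σ(aᵢdᵢ/nᵢ) / Σ(bᵢcᵢ/nᵢ), where nᵢ is the stratum total.
Stratum 1 (Site A): n = 344; a·d/n = 62·72/344 = 12.9767; b·c/n = 206·4/344 = 2.3953
Stratum 2 (Site B): n = 506; a·d/n = 50·152/506 = 15.0198; b·c/n = 255·49/506 = 24.6937
Stratum 3 (Site C): n = 800; a·d/n = 11·348/800 = 4.7850; b·c/n = 403·38/800 = 19.1425
OR_MH = (12.9767 + 15.0198 + 4.7850) / (2.3953 + 24.6937 + 19.1425) = 32.7815 / 46.2315 = 0.70907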